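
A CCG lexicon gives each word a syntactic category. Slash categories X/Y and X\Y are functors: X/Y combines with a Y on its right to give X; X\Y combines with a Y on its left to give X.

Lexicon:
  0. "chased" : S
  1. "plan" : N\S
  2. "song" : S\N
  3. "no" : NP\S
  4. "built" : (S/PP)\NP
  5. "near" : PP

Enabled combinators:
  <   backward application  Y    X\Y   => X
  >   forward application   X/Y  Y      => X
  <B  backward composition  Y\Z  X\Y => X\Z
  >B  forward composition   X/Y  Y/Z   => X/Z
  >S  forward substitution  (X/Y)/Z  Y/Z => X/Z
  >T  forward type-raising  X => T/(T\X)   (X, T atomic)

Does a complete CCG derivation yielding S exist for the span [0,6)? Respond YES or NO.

[0,6] S   >
  [0,5] S/PP   <
    [0,4] NP   <
      [0,2] N   >
        [0,1] N/(N\S)   >T
          [0,1] "chased" : S
        [1,2] "plan" : N\S
      [2,4] NP\N   <B
        [2,3] "song" : S\N
        [3,4] "no" : NP\S
    [4,5] "built" : (S/PP)\NP
  [5,6] "near" : PP

YES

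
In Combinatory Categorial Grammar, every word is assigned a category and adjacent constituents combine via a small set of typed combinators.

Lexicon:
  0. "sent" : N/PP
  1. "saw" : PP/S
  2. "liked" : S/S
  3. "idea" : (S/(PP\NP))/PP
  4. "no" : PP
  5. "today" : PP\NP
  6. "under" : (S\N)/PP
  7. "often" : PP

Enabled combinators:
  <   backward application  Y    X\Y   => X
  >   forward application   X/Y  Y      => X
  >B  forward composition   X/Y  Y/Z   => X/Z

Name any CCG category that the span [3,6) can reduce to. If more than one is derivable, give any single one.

[0,8] S   <
  [0,6] N   >
    [0,3] N/S   >B
      [0,1] "sent" : N/PP
      [1,3] PP/S   >B
        [1,2] "saw" : PP/S
        [2,3] "liked" : S/S
    [3,6] S   >
      [3,5] S/(PP\NP)   >
        [3,4] "idea" : (S/(PP\NP))/PP
        [4,5] "no" : PP
      [5,6] "today" : PP\NP
  [6,8] S\N   >
    [6,7] "under" : (S\N)/PP
    [7,8] "often" : PP

S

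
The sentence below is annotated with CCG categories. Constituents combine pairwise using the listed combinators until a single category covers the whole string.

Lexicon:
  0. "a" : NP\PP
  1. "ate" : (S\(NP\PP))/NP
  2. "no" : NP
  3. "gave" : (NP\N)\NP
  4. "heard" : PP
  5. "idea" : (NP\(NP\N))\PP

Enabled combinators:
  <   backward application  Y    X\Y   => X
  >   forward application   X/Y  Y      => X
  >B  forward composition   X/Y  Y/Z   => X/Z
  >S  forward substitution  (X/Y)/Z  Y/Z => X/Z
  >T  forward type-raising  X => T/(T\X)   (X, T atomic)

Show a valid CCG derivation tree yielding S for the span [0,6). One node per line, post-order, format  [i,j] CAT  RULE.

[0,1] NP\PP  lex  "a"
[1,2] (S\(NP\PP))/NP  lex  "ate"
[2,3] NP  lex  "no"
[3,4] (NP\N)\NP  lex  "gave"
[2,4] NP\N  <  k=3
[4,5] PP  lex  "heard"
[5,6] (NP\(NP\N))\PP  lex  "idea"
[4,6] NP\(NP\N)  <  k=5
[2,6] NP  <  k=4
[1,6] S\(NP\PP)  >  k=2
[0,6] S  <  k=1

[0,6] S   <
  [0,1] "a" : NP\PP
  [1,6] S\(NP\PP)   >
    [1,2] "ate" : (S\(NP\PP))/NP
    [2,6] NP   <
      [2,4] NP\N   <
        [2,3] "no" : NP
        [3,4] "gave" : (NP\N)\NP
      [4,6] NP\(NP\N)   <
        [4,5] "heard" : PP
        [5,6] "idea" : (NP\(NP\N))\PP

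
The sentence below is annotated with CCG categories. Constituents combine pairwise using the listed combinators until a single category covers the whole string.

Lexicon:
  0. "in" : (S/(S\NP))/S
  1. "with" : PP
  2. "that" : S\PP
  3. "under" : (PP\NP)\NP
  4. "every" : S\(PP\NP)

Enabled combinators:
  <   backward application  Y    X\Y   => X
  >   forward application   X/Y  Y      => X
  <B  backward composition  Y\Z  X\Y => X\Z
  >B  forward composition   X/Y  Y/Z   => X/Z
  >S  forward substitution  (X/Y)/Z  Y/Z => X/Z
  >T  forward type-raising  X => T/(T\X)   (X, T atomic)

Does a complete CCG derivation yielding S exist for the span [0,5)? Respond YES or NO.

YES

[0,5] S   >
  [0,3] S/(S\NP)   >
    [0,1] "in" : (S/(S\NP))/S
    [1,3] S   <
      [1,2] "with" : PP
      [2,3] "that" : S\PP
  [3,5] S\NP   <B
    [3,4] "under" : (PP\NP)\NP
    [4,5] "every" : S\(PP\NP)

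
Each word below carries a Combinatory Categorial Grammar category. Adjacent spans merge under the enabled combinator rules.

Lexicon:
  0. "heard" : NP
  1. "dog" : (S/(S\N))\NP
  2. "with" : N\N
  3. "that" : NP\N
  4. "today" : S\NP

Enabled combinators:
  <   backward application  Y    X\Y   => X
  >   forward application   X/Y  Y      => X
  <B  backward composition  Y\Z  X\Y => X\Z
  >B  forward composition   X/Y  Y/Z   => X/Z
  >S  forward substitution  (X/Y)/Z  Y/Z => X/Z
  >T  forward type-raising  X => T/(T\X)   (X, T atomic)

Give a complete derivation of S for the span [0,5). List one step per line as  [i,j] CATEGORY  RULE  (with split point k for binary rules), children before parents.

[0,1] NP  lex  "heard"
[1,2] (S/(S\N))\NP  lex  "dog"
[0,2] S/(S\N)  <  k=1
[2,3] N\N  lex  "with"
[3,4] NP\N  lex  "that"
[2,4] NP\N  <B  k=3
[4,5] S\NP  lex  "today"
[2,5] S\N  <B  k=4
[0,5] S  >  k=2

[0,5] S   >
  [0,2] S/(S\N)   <
    [0,1] "heard" : NP
    [1,2] "dog" : (S/(S\N))\NP
  [2,5] S\N   <B
    [2,4] NP\N   <B
      [2,3] "with" : N\N
      [3,4] "that" : NP\N
    [4,5] "today" : S\NP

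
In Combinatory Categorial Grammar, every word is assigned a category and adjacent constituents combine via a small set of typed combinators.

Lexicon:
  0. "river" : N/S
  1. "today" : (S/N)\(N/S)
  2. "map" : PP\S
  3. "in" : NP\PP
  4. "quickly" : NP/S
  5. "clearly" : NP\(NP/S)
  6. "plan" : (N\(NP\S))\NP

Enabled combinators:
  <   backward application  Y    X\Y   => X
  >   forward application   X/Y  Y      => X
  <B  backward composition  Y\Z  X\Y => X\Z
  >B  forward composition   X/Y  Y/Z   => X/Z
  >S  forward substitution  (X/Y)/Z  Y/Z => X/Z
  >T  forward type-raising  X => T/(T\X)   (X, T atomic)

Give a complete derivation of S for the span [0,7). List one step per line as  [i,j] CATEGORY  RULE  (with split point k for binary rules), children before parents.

[0,7] S   >
  [0,2] S/N   <
    [0,1] "river" : N/S
    [1,2] "today" : (S/N)\(N/S)
  [2,7] N   <
    [2,4] NP\S   <B
      [2,3] "map" : PP\S
      [3,4] "in" : NP\PP
    [4,7] N\(NP\S)   <
      [4,6] NP   <
        [4,5] "quickly" : NP/S
        [5,6] "clearly" : NP\(NP/S)
      [6,7] "plan" : (N\(NP\S))\NP

[0,1] N/S  lex  "river"
[1,2] (S/N)\(N/S)  lex  "today"
[0,2] S/N  <  k=1
[2,3] PP\S  lex  "map"
[3,4] NP\PP  lex  "in"
[2,4] NP\S  <B  k=3
[4,5] NP/S  lex  "quickly"
[5,6] NP\(NP/S)  lex  "clearly"
[4,6] NP  <  k=5
[6,7] (N\(NP\S))\NP  lex  "plan"
[4,7] N\(NP\S)  <  k=6
[2,7] N  <  k=4
[0,7] S  >  k=2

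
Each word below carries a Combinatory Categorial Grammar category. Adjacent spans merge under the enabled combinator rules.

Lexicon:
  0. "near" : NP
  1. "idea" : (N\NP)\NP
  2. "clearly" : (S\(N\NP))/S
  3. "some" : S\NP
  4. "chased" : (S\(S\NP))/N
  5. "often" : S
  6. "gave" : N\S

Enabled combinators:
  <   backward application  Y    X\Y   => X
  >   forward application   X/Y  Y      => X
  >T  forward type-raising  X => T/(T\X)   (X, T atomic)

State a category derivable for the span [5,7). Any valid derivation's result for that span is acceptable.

[0,7] S   <
  [0,2] N\NP   <
    [0,1] "near" : NP
    [1,2] "idea" : (N\NP)\NP
  [2,7] S\(N\NP)   >
    [2,3] "clearly" : (S\(N\NP))/S
    [3,7] S   <
      [3,4] "some" : S\NP
      [4,7] S\(S\NP)   >
        [4,5] "chased" : (S\(S\NP))/N
        [5,7] N   >
          [5,6] N/(N\S)   >T
            [5,6] "often" : S
          [6,7] "gave" : N\S

N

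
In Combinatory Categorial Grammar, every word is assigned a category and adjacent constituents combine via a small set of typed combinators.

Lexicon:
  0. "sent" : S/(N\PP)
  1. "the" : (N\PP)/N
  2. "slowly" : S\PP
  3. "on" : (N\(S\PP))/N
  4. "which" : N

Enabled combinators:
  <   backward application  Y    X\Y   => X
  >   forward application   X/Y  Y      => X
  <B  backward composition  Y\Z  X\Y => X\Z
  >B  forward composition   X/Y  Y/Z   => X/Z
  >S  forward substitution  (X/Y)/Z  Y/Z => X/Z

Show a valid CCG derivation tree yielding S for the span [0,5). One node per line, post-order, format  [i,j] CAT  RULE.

[0,5] S   >
  [0,2] S/N   >B
    [0,1] "sent" : S/(N\PP)
    [1,2] "the" : (N\PP)/N
  [2,5] N   <
    [2,3] "slowly" : S\PP
    [3,5] N\(S\PP)   >
      [3,4] "on" : (N\(S\PP))/N
      [4,5] "which" : N

[0,1] S/(N\PP)  lex  "sent"
[1,2] (N\PP)/N  lex  "the"
[0,2] S/N  >B  k=1
[2,3] S\PP  lex  "slowly"
[3,4] (N\(S\PP))/N  lex  "on"
[4,5] N  lex  "which"
[3,5] N\(S\PP)  >  k=4
[2,5] N  <  k=3
[0,5] S  >  k=2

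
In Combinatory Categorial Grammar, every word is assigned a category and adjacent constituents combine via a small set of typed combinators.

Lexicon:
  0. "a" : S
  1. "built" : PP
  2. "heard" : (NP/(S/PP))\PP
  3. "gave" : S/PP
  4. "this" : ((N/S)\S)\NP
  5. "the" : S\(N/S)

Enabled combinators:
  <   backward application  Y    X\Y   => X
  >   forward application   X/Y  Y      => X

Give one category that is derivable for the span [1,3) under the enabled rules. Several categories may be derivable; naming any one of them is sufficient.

NP/(S/PP)

[0,6] S   <
  [0,5] N/S   <
    [0,1] "a" : S
    [1,5] (N/S)\S   <
      [1,4] NP   >
        [1,3] NP/(S/PP)   <
          [1,2] "built" : PP
          [2,3] "heard" : (NP/(S/PP))\PP
        [3,4] "gave" : S/PP
      [4,5] "this" : ((N/S)\S)\NP
  [5,6] "the" : S\(N/S)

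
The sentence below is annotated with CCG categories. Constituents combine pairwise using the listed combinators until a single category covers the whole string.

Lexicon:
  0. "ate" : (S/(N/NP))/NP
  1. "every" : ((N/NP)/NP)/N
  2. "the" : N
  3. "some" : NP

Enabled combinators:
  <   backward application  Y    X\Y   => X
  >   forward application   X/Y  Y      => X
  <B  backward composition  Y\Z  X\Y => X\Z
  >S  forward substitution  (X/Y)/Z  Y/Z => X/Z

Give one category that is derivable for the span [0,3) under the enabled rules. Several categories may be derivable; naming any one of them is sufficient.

[0,4] S   >
  [0,3] S/NP   >S
    [0,1] "ate" : (S/(N/NP))/NP
    [1,3] (N/NP)/NP   >
      [1,2] "every" : ((N/NP)/NP)/N
      [2,3] "the" : N
  [3,4] "some" : NP

S/NP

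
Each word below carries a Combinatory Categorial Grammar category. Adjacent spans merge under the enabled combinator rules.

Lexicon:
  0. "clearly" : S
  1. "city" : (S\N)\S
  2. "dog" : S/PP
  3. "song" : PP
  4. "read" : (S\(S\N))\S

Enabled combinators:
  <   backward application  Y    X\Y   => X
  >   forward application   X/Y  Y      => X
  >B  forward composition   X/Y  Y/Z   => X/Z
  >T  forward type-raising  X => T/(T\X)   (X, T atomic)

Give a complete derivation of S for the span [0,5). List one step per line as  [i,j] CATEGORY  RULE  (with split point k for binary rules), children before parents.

[0,5] S   <
  [0,2] S\N   <
    [0,1] "clearly" : S
    [1,2] "city" : (S\N)\S
  [2,5] S\(S\N)   <
    [2,4] S   >
      [2,3] "dog" : S/PP
      [3,4] "song" : PP
    [4,5] "read" : (S\(S\N))\S

[0,1] S  lex  "clearly"
[1,2] (S\N)\S  lex  "city"
[0,2] S\N  <  k=1
[2,3] S/PP  lex  "dog"
[3,4] PP  lex  "song"
[2,4] S  >  k=3
[4,5] (S\(S\N))\S  lex  "read"
[2,5] S\(S\N)  <  k=4
[0,5] S  <  k=2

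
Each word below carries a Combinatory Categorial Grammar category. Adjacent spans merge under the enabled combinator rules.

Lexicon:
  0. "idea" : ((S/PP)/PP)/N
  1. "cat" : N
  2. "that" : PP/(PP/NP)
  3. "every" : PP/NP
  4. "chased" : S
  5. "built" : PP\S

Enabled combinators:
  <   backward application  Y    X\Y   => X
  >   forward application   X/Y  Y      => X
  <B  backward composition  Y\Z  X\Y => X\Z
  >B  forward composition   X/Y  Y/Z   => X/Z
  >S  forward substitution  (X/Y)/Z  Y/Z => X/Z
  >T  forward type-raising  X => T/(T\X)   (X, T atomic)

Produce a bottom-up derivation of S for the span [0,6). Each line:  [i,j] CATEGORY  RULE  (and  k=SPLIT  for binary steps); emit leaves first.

[0,6] S   >
  [0,4] S/PP   >
    [0,2] (S/PP)/PP   >
      [0,1] "idea" : ((S/PP)/PP)/N
      [1,2] "cat" : N
    [2,4] PP   >
      [2,3] "that" : PP/(PP/NP)
      [3,4] "every" : PP/NP
  [4,6] PP   >
    [4,5] PP/(PP\S)   >T
      [4,5] "chased" : S
    [5,6] "built" : PP\S

[0,1] ((S/PP)/PP)/N  lex  "idea"
[1,2] N  lex  "cat"
[0,2] (S/PP)/PP  >  k=1
[2,3] PP/(PP/NP)  lex  "that"
[3,4] PP/NP  lex  "every"
[2,4] PP  >  k=3
[0,4] S/PP  >  k=2
[4,5] S  lex  "chased"
[4,5] PP/(PP\S)  >T
[5,6] PP\S  lex  "built"
[4,6] PP  >  k=5
[0,6] S  >  k=4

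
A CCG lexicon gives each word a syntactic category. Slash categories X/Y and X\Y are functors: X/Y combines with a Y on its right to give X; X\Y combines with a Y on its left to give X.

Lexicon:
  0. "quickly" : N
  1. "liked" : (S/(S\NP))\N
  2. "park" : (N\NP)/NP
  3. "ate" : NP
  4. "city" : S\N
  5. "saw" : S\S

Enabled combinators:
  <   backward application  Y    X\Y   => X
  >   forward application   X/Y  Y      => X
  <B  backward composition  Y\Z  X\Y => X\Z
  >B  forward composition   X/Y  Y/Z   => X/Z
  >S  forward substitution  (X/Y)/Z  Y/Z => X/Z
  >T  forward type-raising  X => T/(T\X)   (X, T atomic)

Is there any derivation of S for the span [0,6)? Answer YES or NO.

[0,6] S   >
  [0,2] S/(S\NP)   <
    [0,1] "quickly" : N
    [1,2] "liked" : (S/(S\NP))\N
  [2,6] S\NP   <B
    [2,5] S\NP   <B
      [2,4] N\NP   >
        [2,3] "park" : (N\NP)/NP
        [3,4] "ate" : NP
      [4,5] "city" : S\N
    [5,6] "saw" : S\S

YES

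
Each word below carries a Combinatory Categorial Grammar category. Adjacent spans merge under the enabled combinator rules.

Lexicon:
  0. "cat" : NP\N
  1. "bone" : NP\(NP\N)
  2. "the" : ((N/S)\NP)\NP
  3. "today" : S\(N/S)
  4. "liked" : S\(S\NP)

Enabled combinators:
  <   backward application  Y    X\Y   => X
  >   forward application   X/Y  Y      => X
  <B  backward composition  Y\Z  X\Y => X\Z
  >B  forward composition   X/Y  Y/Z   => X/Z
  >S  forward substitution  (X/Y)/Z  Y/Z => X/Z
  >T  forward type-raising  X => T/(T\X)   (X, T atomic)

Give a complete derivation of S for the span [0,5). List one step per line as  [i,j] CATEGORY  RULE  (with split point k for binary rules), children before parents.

[0,5] S   <
  [0,4] S\NP   <B
    [0,3] (N/S)\NP   <
      [0,2] NP   <
        [0,1] "cat" : NP\N
        [1,2] "bone" : NP\(NP\N)
      [2,3] "the" : ((N/S)\NP)\NP
    [3,4] "today" : S\(N/S)
  [4,5] "liked" : S\(S\NP)

[0,1] NP\N  lex  "cat"
[1,2] NP\(NP\N)  lex  "bone"
[0,2] NP  <  k=1
[2,3] ((N/S)\NP)\NP  lex  "the"
[0,3] (N/S)\NP  <  k=2
[3,4] S\(N/S)  lex  "today"
[0,4] S\NP  <B  k=3
[4,5] S\(S\NP)  lex  "liked"
[0,5] S  <  k=4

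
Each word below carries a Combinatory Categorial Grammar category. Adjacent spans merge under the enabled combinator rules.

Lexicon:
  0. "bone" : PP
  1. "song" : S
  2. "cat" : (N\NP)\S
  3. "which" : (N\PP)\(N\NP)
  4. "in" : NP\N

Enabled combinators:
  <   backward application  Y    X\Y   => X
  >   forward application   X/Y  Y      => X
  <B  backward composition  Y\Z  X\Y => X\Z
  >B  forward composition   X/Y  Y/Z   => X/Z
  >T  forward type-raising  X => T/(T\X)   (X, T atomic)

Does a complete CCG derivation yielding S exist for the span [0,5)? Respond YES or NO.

NO

PP S (N\NP)\S (N\PP)\(N\NP) NP\N
CKY chart[0,5] = {N/(N\NP), NP, NP/(NP\NP), PP/(PP\NP), S/(S\NP)}; S ∉ chart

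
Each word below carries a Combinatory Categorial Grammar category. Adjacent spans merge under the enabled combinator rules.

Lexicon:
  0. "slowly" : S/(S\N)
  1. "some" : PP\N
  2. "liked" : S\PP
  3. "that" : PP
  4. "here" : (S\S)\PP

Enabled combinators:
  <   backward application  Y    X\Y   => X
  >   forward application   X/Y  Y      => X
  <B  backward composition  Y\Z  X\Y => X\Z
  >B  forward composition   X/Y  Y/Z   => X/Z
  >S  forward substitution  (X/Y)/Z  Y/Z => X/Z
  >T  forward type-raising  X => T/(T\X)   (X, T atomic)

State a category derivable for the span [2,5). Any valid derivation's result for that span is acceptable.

S\PP

[0,5] S   >
  [0,1] "slowly" : S/(S\N)
  [1,5] S\N   <B
    [1,2] "some" : PP\N
    [2,5] S\PP   <B
      [2,3] "liked" : S\PP
      [3,5] S\S   <
        [3,4] "that" : PP
        [4,5] "here" : (S\S)\PP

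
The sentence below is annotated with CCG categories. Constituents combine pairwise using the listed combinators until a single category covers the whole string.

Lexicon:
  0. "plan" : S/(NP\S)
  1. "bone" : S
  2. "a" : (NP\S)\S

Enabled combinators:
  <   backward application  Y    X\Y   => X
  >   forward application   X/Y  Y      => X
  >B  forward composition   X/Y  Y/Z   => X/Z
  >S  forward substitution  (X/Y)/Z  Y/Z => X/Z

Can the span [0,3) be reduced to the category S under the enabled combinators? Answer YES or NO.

[0,3] S   >
  [0,1] "plan" : S/(NP\S)
  [1,3] NP\S   <
    [1,2] "bone" : S
    [2,3] "a" : (NP\S)\S

YES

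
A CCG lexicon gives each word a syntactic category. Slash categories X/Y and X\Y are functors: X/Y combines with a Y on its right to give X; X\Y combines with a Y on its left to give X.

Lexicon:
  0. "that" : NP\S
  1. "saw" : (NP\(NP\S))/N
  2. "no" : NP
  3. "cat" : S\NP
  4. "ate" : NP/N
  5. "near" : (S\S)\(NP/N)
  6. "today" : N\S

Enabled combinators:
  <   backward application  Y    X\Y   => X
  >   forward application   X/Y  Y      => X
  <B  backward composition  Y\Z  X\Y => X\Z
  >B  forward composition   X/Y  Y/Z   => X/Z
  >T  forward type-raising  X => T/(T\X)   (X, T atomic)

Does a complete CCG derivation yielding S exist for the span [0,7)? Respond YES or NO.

NO

NP\S (NP\(NP\S))/N NP S\NP NP/N (S\S)\(NP/N) N\S
CKY chart[0,7] = {N/(N\NP), NP, NP/(NP\NP), PP/(PP\NP), S/(S\NP)}; S ∉ chart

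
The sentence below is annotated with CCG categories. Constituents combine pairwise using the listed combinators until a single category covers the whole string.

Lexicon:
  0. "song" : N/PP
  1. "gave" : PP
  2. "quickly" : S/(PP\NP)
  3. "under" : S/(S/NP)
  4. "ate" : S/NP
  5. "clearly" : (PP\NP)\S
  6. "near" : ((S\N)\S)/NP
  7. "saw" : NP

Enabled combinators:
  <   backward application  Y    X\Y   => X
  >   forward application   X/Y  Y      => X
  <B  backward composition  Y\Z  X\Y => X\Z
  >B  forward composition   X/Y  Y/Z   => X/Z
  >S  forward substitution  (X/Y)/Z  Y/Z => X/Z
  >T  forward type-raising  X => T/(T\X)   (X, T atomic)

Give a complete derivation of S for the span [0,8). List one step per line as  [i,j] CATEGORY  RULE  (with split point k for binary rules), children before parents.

[0,8] S   <
  [0,2] N   >
    [0,1] "song" : N/PP
    [1,2] "gave" : PP
  [2,8] S\N   <
    [2,6] S   >
      [2,3] "quickly" : S/(PP\NP)
      [3,6] PP\NP   <
        [3,5] S   >
          [3,4] "under" : S/(S/NP)
          [4,5] "ate" : S/NP
        [5,6] "clearly" : (PP\NP)\S
    [6,8] (S\N)\S   >
      [6,7] "near" : ((S\N)\S)/NP
      [7,8] "saw" : NP

[0,1] N/PP  lex  "song"
[1,2] PP  lex  "gave"
[0,2] N  >  k=1
[2,3] S/(PP\NP)  lex  "quickly"
[3,4] S/(S/NP)  lex  "under"
[4,5] S/NP  lex  "ate"
[3,5] S  >  k=4
[5,6] (PP\NP)\S  lex  "clearly"
[3,6] PP\NP  <  k=5
[2,6] S  >  k=3
[6,7] ((S\N)\S)/NP  lex  "near"
[7,8] NP  lex  "saw"
[6,8] (S\N)\S  >  k=7
[2,8] S\N  <  k=6
[0,8] S  <  k=2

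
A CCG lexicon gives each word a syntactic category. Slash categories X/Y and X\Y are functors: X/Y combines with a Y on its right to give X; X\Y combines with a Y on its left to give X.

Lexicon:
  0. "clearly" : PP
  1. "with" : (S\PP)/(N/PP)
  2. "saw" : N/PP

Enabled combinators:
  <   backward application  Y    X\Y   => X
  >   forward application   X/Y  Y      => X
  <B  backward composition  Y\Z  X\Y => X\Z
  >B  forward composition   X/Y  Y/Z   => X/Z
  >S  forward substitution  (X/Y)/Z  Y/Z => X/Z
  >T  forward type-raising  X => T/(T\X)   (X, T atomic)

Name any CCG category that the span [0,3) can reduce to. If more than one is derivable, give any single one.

S

[0,3] S   <
  [0,1] "clearly" : PP
  [1,3] S\PP   >
    [1,2] "with" : (S\PP)/(N/PP)
    [2,3] "saw" : N/PP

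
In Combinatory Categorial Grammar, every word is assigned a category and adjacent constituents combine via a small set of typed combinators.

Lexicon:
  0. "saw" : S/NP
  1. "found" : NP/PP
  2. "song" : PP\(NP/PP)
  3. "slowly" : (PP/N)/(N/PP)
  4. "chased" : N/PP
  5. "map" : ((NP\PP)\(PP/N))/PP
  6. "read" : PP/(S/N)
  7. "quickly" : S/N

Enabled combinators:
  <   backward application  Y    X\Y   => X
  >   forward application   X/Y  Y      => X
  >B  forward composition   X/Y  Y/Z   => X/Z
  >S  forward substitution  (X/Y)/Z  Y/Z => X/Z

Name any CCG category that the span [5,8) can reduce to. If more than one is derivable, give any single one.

(NP\PP)\(PP/N)

[0,8] S   >
  [0,1] "saw" : S/NP
  [1,8] NP   <
    [1,3] PP   <
      [1,2] "found" : NP/PP
      [2,3] "song" : PP\(NP/PP)
    [3,8] NP\PP   <
      [3,5] PP/N   >
        [3,4] "slowly" : (PP/N)/(N/PP)
        [4,5] "chased" : N/PP
      [5,8] (NP\PP)\(PP/N)   >
        [5,6] "map" : ((NP\PP)\(PP/N))/PP
        [6,8] PP   >
          [6,7] "read" : PP/(S/N)
          [7,8] "quickly" : S/N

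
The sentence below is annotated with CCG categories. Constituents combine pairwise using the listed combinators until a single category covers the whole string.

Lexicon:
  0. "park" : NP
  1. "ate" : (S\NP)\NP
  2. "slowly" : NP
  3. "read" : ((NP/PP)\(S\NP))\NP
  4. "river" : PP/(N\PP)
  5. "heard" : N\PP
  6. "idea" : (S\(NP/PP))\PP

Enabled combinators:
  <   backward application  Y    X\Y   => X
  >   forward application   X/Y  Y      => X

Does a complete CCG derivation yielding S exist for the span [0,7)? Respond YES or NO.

YES

[0,7] S   <
  [0,4] NP/PP   <
    [0,2] S\NP   <
      [0,1] "park" : NP
      [1,2] "ate" : (S\NP)\NP
    [2,4] (NP/PP)\(S\NP)   <
      [2,3] "slowly" : NP
      [3,4] "read" : ((NP/PP)\(S\NP))\NP
  [4,7] S\(NP/PP)   <
    [4,6] PP   >
      [4,5] "river" : PP/(N\PP)
      [5,6] "heard" : N\PP
    [6,7] "idea" : (S\(NP/PP))\PP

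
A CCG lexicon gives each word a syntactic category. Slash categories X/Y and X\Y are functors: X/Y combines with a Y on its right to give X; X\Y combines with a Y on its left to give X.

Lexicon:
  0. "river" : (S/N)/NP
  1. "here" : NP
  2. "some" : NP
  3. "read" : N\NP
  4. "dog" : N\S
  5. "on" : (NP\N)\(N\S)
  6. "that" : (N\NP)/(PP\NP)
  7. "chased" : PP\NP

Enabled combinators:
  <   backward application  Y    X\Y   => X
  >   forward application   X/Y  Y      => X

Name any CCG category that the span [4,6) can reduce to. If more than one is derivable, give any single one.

[0,8] S   >
  [0,2] S/N   >
    [0,1] "river" : (S/N)/NP
    [1,2] "here" : NP
  [2,8] N   <
    [2,6] NP   <
      [2,4] N   <
        [2,3] "some" : NP
        [3,4] "read" : N\NP
      [4,6] NP\N   <
        [4,5] "dog" : N\S
        [5,6] "on" : (NP\N)\(N\S)
    [6,8] N\NP   >
      [6,7] "that" : (N\NP)/(PP\NP)
      [7,8] "chased" : PP\NP

NP\N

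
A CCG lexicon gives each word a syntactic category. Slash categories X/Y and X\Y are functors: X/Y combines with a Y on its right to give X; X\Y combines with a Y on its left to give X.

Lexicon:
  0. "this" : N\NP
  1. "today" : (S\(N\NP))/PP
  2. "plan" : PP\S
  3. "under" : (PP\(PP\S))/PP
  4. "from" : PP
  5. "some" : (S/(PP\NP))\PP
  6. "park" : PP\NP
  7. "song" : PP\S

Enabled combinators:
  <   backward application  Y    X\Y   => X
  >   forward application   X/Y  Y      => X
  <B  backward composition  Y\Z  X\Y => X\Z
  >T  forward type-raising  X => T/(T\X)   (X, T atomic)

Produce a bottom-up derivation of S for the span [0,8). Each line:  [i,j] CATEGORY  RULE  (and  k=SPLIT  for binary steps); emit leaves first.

[0,1] N\NP  lex  "this"
[1,2] (S\(N\NP))/PP  lex  "today"
[2,3] PP\S  lex  "plan"
[3,4] (PP\(PP\S))/PP  lex  "under"
[4,5] PP  lex  "from"
[3,5] PP\(PP\S)  >  k=4
[2,5] PP  <  k=3
[5,6] (S/(PP\NP))\PP  lex  "some"
[2,6] S/(PP\NP)  <  k=5
[6,7] PP\NP  lex  "park"
[2,7] S  >  k=6
[7,8] PP\S  lex  "song"
[2,8] PP  <  k=7
[1,8] S\(N\NP)  >  k=2
[0,8] S  <  k=1

[0,8] S   <
  [0,1] "this" : N\NP
  [1,8] S\(N\NP)   >
    [1,2] "today" : (S\(N\NP))/PP
    [2,8] PP   <
      [2,7] S   >
        [2,6] S/(PP\NP)   <
          [2,5] PP   <
            [2,3] "plan" : PP\S
            [3,5] PP\(PP\S)   >
              [3,4] "under" : (PP\(PP\S))/PP
              [4,5] "from" : PP
          [5,6] "some" : (S/(PP\NP))\PP
        [6,7] "park" : PP\NP
      [7,8] "song" : PP\S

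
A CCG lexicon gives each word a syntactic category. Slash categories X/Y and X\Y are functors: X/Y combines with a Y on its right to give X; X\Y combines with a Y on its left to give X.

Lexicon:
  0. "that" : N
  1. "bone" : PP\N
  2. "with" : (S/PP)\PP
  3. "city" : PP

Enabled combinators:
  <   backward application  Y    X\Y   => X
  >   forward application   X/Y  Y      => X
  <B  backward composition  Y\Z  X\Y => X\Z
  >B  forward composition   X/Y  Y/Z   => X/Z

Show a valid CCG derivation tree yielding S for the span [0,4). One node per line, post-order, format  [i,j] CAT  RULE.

[0,4] S   >
  [0,3] S/PP   <
    [0,2] PP   <
      [0,1] "that" : N
      [1,2] "bone" : PP\N
    [2,3] "with" : (S/PP)\PP
  [3,4] "city" : PP

[0,1] N  lex  "that"
[1,2] PP\N  lex  "bone"
[0,2] PP  <  k=1
[2,3] (S/PP)\PP  lex  "with"
[0,3] S/PP  <  k=2
[3,4] PP  lex  "city"
[0,4] S  >  k=3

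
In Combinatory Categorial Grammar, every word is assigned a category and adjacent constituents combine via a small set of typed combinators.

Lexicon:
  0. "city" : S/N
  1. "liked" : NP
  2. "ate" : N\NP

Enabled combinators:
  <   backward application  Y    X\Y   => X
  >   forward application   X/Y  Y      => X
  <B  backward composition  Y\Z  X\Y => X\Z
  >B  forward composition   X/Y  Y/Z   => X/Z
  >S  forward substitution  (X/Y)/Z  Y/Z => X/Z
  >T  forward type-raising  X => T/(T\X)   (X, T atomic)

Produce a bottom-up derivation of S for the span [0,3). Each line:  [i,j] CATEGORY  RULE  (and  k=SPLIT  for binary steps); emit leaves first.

[0,1] S/N  lex  "city"
[1,2] NP  lex  "liked"
[1,2] N/(N\NP)  >T
[2,3] N\NP  lex  "ate"
[1,3] N  >  k=2
[0,3] S  >  k=1

[0,3] S   >
  [0,1] "city" : S/N
  [1,3] N   >
    [1,2] N/(N\NP)   >T
      [1,2] "liked" : NP
    [2,3] "ate" : N\NP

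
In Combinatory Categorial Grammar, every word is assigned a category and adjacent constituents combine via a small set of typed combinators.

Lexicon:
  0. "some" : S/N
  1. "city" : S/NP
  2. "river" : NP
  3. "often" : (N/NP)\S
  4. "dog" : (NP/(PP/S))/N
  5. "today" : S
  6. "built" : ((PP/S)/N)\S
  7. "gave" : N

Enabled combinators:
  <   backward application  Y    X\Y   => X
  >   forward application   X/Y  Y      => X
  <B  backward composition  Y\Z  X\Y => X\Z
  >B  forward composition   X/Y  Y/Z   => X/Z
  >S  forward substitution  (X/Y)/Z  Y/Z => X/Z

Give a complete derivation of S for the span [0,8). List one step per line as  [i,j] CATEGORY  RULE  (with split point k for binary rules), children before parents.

[0,8] S   >
  [0,4] S/NP   >B
    [0,1] "some" : S/N
    [1,4] N/NP   <
      [1,3] S   >
        [1,2] "city" : S/NP
        [2,3] "river" : NP
      [3,4] "often" : (N/NP)\S
  [4,8] NP   >
    [4,7] NP/N   >S
      [4,5] "dog" : (NP/(PP/S))/N
      [5,7] (PP/S)/N   <
        [5,6] "today" : S
        [6,7] "built" : ((PP/S)/N)\S
    [7,8] "gave" : N

[0,1] S/N  lex  "some"
[1,2] S/NP  lex  "city"
[2,3] NP  lex  "river"
[1,3] S  >  k=2
[3,4] (N/NP)\S  lex  "often"
[1,4] N/NP  <  k=3
[0,4] S/NP  >B  k=1
[4,5] (NP/(PP/S))/N  lex  "dog"
[5,6] S  lex  "today"
[6,7] ((PP/S)/N)\S  lex  "built"
[5,7] (PP/S)/N  <  k=6
[4,7] NP/N  >S  k=5
[7,8] N  lex  "gave"
[4,8] NP  >  k=7
[0,8] S  >  k=4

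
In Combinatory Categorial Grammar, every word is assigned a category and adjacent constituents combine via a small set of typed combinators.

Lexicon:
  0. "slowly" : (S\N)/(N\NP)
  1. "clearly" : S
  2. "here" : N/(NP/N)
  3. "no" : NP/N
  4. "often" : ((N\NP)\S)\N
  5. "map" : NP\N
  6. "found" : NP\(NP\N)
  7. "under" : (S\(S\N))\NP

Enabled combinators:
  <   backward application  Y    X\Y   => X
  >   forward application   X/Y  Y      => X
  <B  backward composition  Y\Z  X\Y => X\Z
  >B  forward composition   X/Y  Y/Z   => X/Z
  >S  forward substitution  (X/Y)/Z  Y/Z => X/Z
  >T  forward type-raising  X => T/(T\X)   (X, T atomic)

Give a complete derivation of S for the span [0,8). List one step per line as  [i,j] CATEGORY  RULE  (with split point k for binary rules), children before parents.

[0,1] (S\N)/(N\NP)  lex  "slowly"
[1,2] S  lex  "clearly"
[2,3] N/(NP/N)  lex  "here"
[3,4] NP/N  lex  "no"
[2,4] N  >  k=3
[4,5] ((N\NP)\S)\N  lex  "often"
[2,5] (N\NP)\S  <  k=4
[1,5] N\NP  <  k=2
[0,5] S\N  >  k=1
[5,6] NP\N  lex  "map"
[6,7] NP\(NP\N)  lex  "found"
[5,7] NP  <  k=6
[7,8] (S\(S\N))\NP  lex  "under"
[5,8] S\(S\N)  <  k=7
[0,8] S  <  k=5

[0,8] S   <
  [0,5] S\N   >
    [0,1] "slowly" : (S\N)/(N\NP)
    [1,5] N\NP   <
      [1,2] "clearly" : S
      [2,5] (N\NP)\S   <
        [2,4] N   >
          [2,3] "here" : N/(NP/N)
          [3,4] "no" : NP/N
        [4,5] "often" : ((N\NP)\S)\N
  [5,8] S\(S\N)   <
    [5,7] NP   <
      [5,6] "map" : NP\N
      [6,7] "found" : NP\(NP\N)
    [7,8] "under" : (S\(S\N))\NP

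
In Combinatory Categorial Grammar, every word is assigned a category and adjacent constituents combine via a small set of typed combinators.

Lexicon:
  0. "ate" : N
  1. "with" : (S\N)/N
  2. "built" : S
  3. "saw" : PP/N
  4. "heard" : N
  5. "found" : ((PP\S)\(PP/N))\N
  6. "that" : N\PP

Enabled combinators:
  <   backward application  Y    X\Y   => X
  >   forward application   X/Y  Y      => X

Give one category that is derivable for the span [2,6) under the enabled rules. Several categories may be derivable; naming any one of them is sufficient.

[0,7] S   <
  [0,1] "ate" : N
  [1,7] S\N   >
    [1,2] "with" : (S\N)/N
    [2,7] N   <
      [2,6] PP   <
        [2,3] "built" : S
        [3,6] PP\S   <
          [3,4] "saw" : PP/N
          [4,6] (PP\S)\(PP/N)   <
            [4,5] "heard" : N
            [5,6] "found" : ((PP\S)\(PP/N))\N
      [6,7] "that" : N\PP

PP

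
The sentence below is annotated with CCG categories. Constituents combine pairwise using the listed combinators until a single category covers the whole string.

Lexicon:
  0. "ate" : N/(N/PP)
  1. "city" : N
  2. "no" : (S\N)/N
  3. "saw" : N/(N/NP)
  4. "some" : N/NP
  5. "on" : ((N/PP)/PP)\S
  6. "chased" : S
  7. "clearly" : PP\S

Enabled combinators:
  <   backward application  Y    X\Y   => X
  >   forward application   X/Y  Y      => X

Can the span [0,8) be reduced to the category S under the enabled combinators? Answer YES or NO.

NO

N/(N/PP) N (S\N)/N N/(N/NP) N/NP ((N/PP)/PP)\S S PP\S
CKY chart[0,8] = {N}; S ∉ chart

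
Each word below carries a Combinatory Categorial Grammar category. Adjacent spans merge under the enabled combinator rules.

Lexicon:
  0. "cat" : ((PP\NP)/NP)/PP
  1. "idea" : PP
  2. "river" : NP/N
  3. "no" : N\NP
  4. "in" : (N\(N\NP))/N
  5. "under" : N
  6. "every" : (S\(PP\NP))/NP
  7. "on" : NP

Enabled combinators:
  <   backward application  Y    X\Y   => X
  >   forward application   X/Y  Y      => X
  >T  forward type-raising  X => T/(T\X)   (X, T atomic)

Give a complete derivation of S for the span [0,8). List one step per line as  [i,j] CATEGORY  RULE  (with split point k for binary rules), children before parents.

[0,1] ((PP\NP)/NP)/PP  lex  "cat"
[1,2] PP  lex  "idea"
[0,2] (PP\NP)/NP  >  k=1
[2,3] NP/N  lex  "river"
[3,4] N\NP  lex  "no"
[4,5] (N\(N\NP))/N  lex  "in"
[5,6] N  lex  "under"
[4,6] N\(N\NP)  >  k=5
[3,6] N  <  k=4
[2,6] NP  >  k=3
[0,6] PP\NP  >  k=2
[6,7] (S\(PP\NP))/NP  lex  "every"
[7,8] NP  lex  "on"
[6,8] S\(PP\NP)  >  k=7
[0,8] S  <  k=6

[0,8] S   <
  [0,6] PP\NP   >
    [0,2] (PP\NP)/NP   >
      [0,1] "cat" : ((PP\NP)/NP)/PP
      [1,2] "idea" : PP
    [2,6] NP   >
      [2,3] "river" : NP/N
      [3,6] N   <
        [3,4] "no" : N\NP
        [4,6] N\(N\NP)   >
          [4,5] "in" : (N\(N\NP))/N
          [5,6] "under" : N
  [6,8] S\(PP\NP)   >
    [6,7] "every" : (S\(PP\NP))/NP
    [7,8] "on" : NP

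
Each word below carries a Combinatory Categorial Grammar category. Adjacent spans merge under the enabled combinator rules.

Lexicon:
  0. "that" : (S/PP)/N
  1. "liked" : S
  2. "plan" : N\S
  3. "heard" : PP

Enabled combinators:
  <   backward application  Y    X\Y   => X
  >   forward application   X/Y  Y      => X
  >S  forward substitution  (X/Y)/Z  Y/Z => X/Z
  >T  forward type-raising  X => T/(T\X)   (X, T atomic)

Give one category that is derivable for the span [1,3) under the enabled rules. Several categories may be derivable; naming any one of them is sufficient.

[0,4] S   >
  [0,3] S/PP   >
    [0,1] "that" : (S/PP)/N
    [1,3] N   >
      [1,2] N/(N\S)   >T
        [1,2] "liked" : S
      [2,3] "plan" : N\S
  [3,4] "heard" : PP

N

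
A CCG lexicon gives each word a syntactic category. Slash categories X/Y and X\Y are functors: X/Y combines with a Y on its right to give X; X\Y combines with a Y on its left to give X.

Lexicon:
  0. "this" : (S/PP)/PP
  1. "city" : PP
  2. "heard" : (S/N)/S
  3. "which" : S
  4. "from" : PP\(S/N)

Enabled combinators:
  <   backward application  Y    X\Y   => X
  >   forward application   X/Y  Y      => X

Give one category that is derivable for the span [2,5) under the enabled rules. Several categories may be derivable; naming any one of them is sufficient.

PP

[0,5] S   >
  [0,2] S/PP   >
    [0,1] "this" : (S/PP)/PP
    [1,2] "city" : PP
  [2,5] PP   <
    [2,4] S/N   >
      [2,3] "heard" : (S/N)/S
      [3,4] "which" : S
    [4,5] "from" : PP\(S/N)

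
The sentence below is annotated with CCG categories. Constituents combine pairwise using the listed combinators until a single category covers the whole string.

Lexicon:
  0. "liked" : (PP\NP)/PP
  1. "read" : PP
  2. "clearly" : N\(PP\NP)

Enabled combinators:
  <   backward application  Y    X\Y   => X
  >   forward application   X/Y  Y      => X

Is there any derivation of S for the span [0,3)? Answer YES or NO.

(PP\NP)/PP PP N\(PP\NP)
CKY chart[0,3] = {N}; S ∉ chart

NO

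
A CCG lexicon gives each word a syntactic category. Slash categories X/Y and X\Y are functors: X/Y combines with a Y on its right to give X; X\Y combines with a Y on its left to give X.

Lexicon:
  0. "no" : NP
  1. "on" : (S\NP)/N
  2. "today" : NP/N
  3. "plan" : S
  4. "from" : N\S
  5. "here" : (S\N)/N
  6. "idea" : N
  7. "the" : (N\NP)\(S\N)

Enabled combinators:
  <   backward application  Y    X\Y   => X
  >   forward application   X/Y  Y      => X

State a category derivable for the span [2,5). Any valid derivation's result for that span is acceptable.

NP

[0,8] S   <
  [0,1] "no" : NP
  [1,8] S\NP   >
    [1,2] "on" : (S\NP)/N
    [2,8] N   <
      [2,5] NP   >
        [2,3] "today" : NP/N
        [3,5] N   <
          [3,4] "plan" : S
          [4,5] "from" : N\S
      [5,8] N\NP   <
        [5,7] S\N   >
          [5,6] "here" : (S\N)/N
          [6,7] "idea" : N
        [7,8] "the" : (N\NP)\(S\N)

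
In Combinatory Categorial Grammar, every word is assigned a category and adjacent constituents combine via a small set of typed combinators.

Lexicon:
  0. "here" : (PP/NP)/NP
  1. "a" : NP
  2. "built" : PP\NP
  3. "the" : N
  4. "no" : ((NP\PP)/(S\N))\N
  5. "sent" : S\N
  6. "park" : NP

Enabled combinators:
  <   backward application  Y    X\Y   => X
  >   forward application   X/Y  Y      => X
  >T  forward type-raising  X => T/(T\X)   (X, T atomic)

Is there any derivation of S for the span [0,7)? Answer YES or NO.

NO

(PP/NP)/NP NP PP\NP N ((NP\PP)/(S\N))\N S\N NP
CKY chart[0,7] = {N/(N\PP), NP/(NP\PP), PP, PP/(PP\PP), S/(S\PP)}; S ∉ chart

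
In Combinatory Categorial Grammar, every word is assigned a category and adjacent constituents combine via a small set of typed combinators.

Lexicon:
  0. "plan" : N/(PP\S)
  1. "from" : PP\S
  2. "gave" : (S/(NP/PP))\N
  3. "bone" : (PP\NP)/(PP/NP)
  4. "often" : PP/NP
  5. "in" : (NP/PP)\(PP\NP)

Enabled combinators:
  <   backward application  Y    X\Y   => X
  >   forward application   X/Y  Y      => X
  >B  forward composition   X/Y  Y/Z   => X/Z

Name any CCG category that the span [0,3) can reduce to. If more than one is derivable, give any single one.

S/(NP/PP)

[0,6] S   >
  [0,3] S/(NP/PP)   <
    [0,2] N   >
      [0,1] "plan" : N/(PP\S)
      [1,2] "from" : PP\S
    [2,3] "gave" : (S/(NP/PP))\N
  [3,6] NP/PP   <
    [3,5] PP\NP   >
      [3,4] "bone" : (PP\NP)/(PP/NP)
      [4,5] "often" : PP/NP
    [5,6] "in" : (NP/PP)\(PP\NP)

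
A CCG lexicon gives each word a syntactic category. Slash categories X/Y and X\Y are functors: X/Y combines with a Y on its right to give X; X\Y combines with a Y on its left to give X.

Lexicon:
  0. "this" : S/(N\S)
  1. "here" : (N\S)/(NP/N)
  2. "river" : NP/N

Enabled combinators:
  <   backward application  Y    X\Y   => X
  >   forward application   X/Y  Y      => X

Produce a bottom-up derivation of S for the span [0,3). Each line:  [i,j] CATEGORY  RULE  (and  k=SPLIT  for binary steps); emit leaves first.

[0,1] S/(N\S)  lex  "this"
[1,2] (N\S)/(NP/N)  lex  "here"
[2,3] NP/N  lex  "river"
[1,3] N\S  >  k=2
[0,3] S  >  k=1

[0,3] S   >
  [0,1] "this" : S/(N\S)
  [1,3] N\S   >
    [1,2] "here" : (N\S)/(NP/N)
    [2,3] "river" : NP/N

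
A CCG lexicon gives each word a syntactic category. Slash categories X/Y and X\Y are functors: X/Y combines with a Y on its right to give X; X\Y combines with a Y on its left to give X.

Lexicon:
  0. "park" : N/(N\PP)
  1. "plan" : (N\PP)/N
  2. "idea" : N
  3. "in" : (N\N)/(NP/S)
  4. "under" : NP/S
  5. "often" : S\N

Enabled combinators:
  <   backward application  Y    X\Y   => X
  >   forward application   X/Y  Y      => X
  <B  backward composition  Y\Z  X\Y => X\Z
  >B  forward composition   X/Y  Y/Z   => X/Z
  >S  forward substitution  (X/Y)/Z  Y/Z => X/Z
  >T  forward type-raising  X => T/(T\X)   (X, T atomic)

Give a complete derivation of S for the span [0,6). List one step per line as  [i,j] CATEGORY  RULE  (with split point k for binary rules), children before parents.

[0,1] N/(N\PP)  lex  "park"
[1,2] (N\PP)/N  lex  "plan"
[2,3] N  lex  "idea"
[1,3] N\PP  >  k=2
[3,4] (N\N)/(NP/S)  lex  "in"
[4,5] NP/S  lex  "under"
[3,5] N\N  >  k=4
[1,5] N\PP  <B  k=3
[0,5] N  >  k=1
[5,6] S\N  lex  "often"
[0,6] S  <  k=5

[0,6] S   <
  [0,5] N   >
    [0,1] "park" : N/(N\PP)
    [1,5] N\PP   <B
      [1,3] N\PP   >
        [1,2] "plan" : (N\PP)/N
        [2,3] "idea" : N
      [3,5] N\N   >
        [3,4] "in" : (N\N)/(NP/S)
        [4,5] "under" : NP/S
  [5,6] "often" : S\N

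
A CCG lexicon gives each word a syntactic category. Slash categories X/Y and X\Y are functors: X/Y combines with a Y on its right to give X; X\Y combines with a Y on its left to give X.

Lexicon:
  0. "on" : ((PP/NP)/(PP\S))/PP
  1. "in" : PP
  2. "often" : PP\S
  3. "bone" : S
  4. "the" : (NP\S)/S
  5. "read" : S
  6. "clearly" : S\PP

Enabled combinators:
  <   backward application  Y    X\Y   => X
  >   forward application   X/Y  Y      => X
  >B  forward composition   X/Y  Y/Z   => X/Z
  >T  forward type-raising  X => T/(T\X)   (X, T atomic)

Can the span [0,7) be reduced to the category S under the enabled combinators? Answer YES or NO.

[0,7] S   <
  [0,6] PP   >
    [0,3] PP/NP   >
      [0,2] (PP/NP)/(PP\S)   >
        [0,1] "on" : ((PP/NP)/(PP\S))/PP
        [1,2] "in" : PP
      [2,3] "often" : PP\S
    [3,6] NP   >
      [3,4] NP/(NP\S)   >T
        [3,4] "bone" : S
      [4,6] NP\S   >
        [4,5] "the" : (NP\S)/S
        [5,6] "read" : S
  [6,7] "clearly" : S\PP

YES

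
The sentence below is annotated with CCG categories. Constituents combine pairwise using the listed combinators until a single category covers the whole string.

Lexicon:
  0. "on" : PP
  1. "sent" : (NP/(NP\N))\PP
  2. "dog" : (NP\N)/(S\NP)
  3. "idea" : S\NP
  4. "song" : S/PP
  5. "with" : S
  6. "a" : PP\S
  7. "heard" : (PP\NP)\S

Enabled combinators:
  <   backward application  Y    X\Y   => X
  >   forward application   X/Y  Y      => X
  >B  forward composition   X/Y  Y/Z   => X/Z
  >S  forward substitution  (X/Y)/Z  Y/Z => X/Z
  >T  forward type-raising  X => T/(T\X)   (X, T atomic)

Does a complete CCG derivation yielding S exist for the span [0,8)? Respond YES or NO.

NO

PP (NP/(NP\N))\PP (NP\N)/(S\NP) S\NP S/PP S PP\S (PP\NP)\S
CKY chart[0,8] = {N/(N\PP), NP/(NP\PP), PP, PP/(PP\PP), S/(S\PP)}; S ∉ chart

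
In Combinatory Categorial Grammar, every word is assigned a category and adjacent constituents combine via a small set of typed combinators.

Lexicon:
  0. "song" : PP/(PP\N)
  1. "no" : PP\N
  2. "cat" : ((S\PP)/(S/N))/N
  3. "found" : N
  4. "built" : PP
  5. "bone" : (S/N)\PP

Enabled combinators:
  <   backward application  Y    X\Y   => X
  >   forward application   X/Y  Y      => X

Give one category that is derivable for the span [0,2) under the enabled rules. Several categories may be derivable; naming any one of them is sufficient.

[0,6] S   <
  [0,2] PP   >
    [0,1] "song" : PP/(PP\N)
    [1,2] "no" : PP\N
  [2,6] S\PP   >
    [2,4] (S\PP)/(S/N)   >
      [2,3] "cat" : ((S\PP)/(S/N))/N
      [3,4] "found" : N
    [4,6] S/N   <
      [4,5] "built" : PP
      [5,6] "bone" : (S/N)\PP

PP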